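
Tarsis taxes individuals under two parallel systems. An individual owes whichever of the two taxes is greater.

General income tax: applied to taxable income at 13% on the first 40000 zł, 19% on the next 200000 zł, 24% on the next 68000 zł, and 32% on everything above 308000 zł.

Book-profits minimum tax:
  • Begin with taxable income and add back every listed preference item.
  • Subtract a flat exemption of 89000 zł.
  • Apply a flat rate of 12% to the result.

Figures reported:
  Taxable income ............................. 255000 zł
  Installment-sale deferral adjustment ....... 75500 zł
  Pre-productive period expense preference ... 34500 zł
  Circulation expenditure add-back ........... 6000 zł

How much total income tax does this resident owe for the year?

46800 zł

General income tax:
  40000 zł × 13% = 5200 zł
  200000 zł × 19% = 38000 zł
  15000 zł × 24% = 3600 zł
  → 46800 zł

Book-profits minimum tax:
  Adjusted income: 255000 zł + 75500 zł + 34500 zł + 6000 zł = 371000 zł
  Less exemption 89000 zł → base 282000 zł
  282000 zł × 12% = 33840 zł

46800 zł > 33840 zł, so the general income tax governs.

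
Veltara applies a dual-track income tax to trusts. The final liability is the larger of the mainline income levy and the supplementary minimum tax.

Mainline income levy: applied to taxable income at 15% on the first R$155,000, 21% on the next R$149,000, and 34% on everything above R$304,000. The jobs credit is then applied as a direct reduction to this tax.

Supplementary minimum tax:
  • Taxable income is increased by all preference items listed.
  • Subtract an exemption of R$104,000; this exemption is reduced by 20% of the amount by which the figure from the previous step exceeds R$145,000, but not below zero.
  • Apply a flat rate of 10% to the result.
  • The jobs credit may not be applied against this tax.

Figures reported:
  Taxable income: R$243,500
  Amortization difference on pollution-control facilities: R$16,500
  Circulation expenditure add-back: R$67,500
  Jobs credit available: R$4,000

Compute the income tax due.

R$37,835

Supplementary minimum tax:
  Adjusted income: R$243,500 + R$16,500 + R$67,500 = R$327,500
  Exemption: R$104,000 − 20% × (R$327,500 − R$145,000) = R$104,000 − R$36,500 = R$67,500
  Base: R$327,500 − R$67,500 = R$260,000
  R$260,000 × 10% = R$26,000

Mainline income levy:
  R$155,000 × 15% = R$23,250
  R$88,500 × 21% = R$18,585
  → R$41,835
  Less jobs credit R$4,000 → R$37,835

R$37,835 > R$26,000, so the mainline income levy governs.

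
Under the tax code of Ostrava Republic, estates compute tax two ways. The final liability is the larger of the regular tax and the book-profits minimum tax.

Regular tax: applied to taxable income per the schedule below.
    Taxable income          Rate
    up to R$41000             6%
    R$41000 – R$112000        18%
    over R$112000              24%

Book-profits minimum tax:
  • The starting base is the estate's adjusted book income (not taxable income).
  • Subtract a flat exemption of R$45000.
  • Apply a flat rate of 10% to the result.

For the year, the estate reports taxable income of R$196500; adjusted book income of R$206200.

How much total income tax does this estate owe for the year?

Book-profits minimum tax:
  Base (adjusted book income): R$206200
  Less exemption R$45000 → base R$161200
  R$161200 × 10% = R$16120

Regular tax:
  R$41000 × 6% = R$2460
  R$71000 × 18% = R$12780
  R$84500 × 24% = R$20280
  → R$35520

R$35520 > R$16120, so the regular tax governs.

R$35520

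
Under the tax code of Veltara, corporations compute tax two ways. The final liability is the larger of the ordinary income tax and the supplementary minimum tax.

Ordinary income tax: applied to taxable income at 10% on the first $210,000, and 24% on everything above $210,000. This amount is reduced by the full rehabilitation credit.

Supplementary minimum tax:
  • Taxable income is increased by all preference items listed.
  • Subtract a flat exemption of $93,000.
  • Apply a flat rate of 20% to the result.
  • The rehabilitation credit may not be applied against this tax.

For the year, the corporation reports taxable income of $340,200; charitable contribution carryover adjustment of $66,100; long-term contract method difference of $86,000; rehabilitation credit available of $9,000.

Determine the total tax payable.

Ordinary income tax:
  $210,000 × 10% = $21,000
  $130,200 × 24% = $31,248
  → $52,248
  Less rehabilitation credit $9,000 → $43,248

Supplementary minimum tax:
  Adjusted income: $340,200 + $66,100 + $86,000 = $492,300
  Less exemption $93,000 → base $399,300
  $399,300 × 20% = $79,860

$79,860 > $43,248, so the supplementary minimum tax is the binding amount.

$79,860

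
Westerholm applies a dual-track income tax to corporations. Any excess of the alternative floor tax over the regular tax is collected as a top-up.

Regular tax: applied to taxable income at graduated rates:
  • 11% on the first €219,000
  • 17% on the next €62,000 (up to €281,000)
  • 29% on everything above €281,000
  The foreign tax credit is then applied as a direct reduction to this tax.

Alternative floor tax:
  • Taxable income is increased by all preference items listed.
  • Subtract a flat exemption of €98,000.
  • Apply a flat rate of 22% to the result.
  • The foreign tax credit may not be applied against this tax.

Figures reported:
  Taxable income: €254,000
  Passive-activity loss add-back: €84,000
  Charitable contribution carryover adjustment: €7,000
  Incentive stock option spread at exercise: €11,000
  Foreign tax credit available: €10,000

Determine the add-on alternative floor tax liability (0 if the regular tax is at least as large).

Alternative floor tax:
  Adjusted income: €254,000 + €84,000 + €7,000 + €11,000 = €356,000
  Less exemption €98,000 → base €258,000
  €258,000 × 22% = €56,760

Regular tax:
  €219,000 × 11% = €24,090
  €35,000 × 17% = €5,950
  → €30,040
  Less foreign tax credit €10,000 → €20,040

Excess of alternative floor tax over regular tax: €56,760 − €20,040 = €36,720.

€36,720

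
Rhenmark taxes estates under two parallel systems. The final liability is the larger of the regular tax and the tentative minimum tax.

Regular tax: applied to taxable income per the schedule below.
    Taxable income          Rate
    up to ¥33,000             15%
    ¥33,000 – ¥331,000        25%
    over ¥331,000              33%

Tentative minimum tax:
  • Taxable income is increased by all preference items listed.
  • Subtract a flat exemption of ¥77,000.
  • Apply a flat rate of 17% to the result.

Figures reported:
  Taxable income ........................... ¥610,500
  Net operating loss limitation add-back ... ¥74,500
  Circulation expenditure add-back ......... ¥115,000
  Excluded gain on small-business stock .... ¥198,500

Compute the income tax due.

¥171,685

Regular tax:
  ¥33,000 × 15% = ¥4,950
  ¥298,000 × 25% = ¥74,500
  ¥279,500 × 33% = ¥92,235
  → ¥171,685

Tentative minimum tax:
  Adjusted income: ¥610,500 + ¥74,500 + ¥115,000 + ¥198,500 = ¥998,500
  Less exemption ¥77,000 → base ¥921,500
  ¥921,500 × 17% = ¥156,655

¥171,685 > ¥156,655, so the regular tax governs.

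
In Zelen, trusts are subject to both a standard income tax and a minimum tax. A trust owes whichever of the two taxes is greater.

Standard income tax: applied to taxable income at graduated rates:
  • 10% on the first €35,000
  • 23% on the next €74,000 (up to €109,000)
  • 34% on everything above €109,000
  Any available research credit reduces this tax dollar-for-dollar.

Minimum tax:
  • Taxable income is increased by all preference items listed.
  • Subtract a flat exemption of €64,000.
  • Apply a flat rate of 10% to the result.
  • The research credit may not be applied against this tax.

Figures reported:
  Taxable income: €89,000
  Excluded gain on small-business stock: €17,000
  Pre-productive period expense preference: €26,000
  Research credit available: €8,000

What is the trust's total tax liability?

Minimum tax:
  Adjusted income: €89,000 + €17,000 + €26,000 = €132,000
  Less exemption €64,000 → base €68,000
  €68,000 × 10% = €6,800

Standard income tax:
  €35,000 × 10% = €3,500
  €54,000 × 23% = €12,420
  → €15,920
  Less research credit €8,000 → €7,920

€7,920 > €6,800, so the standard income tax governs.

€7,920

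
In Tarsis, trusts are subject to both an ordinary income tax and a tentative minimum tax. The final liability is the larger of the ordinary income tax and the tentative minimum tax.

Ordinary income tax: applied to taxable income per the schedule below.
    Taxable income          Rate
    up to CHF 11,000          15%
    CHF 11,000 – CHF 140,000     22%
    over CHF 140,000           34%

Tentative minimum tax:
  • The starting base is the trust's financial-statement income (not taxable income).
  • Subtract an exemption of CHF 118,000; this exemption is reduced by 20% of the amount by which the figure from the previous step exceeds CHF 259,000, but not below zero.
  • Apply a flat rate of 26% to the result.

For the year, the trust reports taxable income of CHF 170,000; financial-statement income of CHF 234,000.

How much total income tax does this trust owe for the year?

CHF 40,230

Ordinary income tax:
  CHF 11,000 × 15% = CHF 1,650
  CHF 129,000 × 22% = CHF 28,380
  CHF 30,000 × 34% = CHF 10,200
  → CHF 40,230

Tentative minimum tax:
  Base (financial-statement income): CHF 234,000
  Exemption: CHF 234,000 ≤ CHF 259,000, so full CHF 118,000 applies
  Base: CHF 234,000 − CHF 118,000 = CHF 116,000
  CHF 116,000 × 26% = CHF 30,160

CHF 40,230 > CHF 30,160, so the ordinary income tax governs.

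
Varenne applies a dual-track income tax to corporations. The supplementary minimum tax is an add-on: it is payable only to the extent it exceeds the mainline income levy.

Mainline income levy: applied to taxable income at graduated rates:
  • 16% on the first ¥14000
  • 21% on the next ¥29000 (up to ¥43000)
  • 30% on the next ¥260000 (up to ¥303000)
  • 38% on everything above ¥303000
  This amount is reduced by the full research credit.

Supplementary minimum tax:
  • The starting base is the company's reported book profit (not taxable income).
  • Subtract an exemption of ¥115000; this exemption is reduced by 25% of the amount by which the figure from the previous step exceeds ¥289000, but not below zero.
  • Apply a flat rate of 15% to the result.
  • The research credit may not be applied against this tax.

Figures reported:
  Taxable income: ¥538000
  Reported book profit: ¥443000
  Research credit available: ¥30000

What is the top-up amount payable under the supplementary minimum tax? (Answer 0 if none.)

¥0

Supplementary minimum tax:
  Base (reported book profit): ¥443000
  Exemption: ¥115000 − 25% × (¥443000 − ¥289000) = ¥115000 − ¥38500 = ¥76500
  Base: ¥443000 − ¥76500 = ¥366500
  ¥366500 × 15% = ¥54975

Mainline income levy:
  ¥14000 × 16% = ¥2240
  ¥29000 × 21% = ¥6090
  ¥260000 × 30% = ¥78000
  ¥235000 × 38% = ¥89300
  → ¥175630
  Less research credit ¥30000 → ¥145630

¥54975 ≤ ¥145630, so no add-on is due.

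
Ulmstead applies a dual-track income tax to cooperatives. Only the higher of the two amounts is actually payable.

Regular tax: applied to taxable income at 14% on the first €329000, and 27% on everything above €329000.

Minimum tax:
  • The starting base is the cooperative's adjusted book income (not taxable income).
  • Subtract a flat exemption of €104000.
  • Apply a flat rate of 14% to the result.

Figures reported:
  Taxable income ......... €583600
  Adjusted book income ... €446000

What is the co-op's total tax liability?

Minimum tax:
  Base (adjusted book income): €446000
  Less exemption €104000 → base €342000
  €342000 × 14% = €47880

Regular tax:
  €329000 × 14% = €46060
  €254600 × 27% = €68742
  → €114802

€114802 > €47880, so the regular tax governs.

€114802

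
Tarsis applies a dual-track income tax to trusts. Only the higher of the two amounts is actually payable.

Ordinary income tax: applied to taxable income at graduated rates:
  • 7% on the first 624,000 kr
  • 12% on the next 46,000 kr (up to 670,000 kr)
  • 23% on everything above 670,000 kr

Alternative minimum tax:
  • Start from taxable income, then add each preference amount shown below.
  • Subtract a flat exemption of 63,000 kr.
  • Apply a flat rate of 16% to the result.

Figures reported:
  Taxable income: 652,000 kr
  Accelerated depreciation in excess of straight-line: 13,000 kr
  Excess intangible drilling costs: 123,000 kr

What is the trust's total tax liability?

116,000 kr

Ordinary income tax:
  624,000 kr × 7% = 43,680 kr
  28,000 kr × 12% = 3,360 kr
  → 47,040 kr

Alternative minimum tax:
  Adjusted income: 652,000 kr + 13,000 kr + 123,000 kr = 788,000 kr
  Less exemption 63,000 kr → base 725,000 kr
  725,000 kr × 16% = 116,000 kr

116,000 kr > 47,040 kr, so the alternative minimum tax is the binding amount.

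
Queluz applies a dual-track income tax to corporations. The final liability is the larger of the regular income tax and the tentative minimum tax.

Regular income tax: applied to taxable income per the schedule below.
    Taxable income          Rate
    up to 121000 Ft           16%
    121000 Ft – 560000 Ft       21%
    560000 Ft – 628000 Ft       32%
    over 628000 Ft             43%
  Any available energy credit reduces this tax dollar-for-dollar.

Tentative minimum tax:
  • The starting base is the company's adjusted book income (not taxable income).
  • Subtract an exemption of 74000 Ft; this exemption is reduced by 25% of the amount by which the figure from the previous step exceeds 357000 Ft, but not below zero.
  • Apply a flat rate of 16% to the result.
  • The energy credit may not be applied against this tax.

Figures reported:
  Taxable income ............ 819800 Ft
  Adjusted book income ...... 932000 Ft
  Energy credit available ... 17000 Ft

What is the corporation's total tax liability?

198784 Ft

Tentative minimum tax:
  Base (adjusted book income): 932000 Ft
  Exemption: 25% × (932000 Ft − 357000 Ft) = 143750 Ft ≥ 74000 Ft, so the exemption is fully phased out
  Base: 932000 Ft − 0 Ft = 932000 Ft
  932000 Ft × 16% = 149120 Ft

Regular income tax:
  121000 Ft × 16% = 19360 Ft
  439000 Ft × 21% = 92190 Ft
  68000 Ft × 32% = 21760 Ft
  191800 Ft × 43% = 82474 Ft
  → 215784 Ft
  Less energy credit 17000 Ft → 198784 Ft

198784 Ft > 149120 Ft, so the regular income tax governs.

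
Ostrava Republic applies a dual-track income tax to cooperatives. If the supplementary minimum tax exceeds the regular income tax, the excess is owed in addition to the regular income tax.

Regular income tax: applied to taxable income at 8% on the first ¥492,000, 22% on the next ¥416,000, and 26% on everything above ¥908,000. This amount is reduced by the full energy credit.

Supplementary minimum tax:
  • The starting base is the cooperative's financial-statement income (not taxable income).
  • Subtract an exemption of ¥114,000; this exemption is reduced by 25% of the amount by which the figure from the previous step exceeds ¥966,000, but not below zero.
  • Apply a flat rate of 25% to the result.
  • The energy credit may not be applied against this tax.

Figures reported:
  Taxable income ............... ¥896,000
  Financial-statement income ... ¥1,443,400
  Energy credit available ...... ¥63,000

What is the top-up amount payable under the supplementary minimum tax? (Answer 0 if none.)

¥295,610

Supplementary minimum tax:
  Base (financial-statement income): ¥1,443,400
  Exemption: 25% × (¥1,443,400 − ¥966,000) = ¥119,350 ≥ ¥114,000, so the exemption is fully phased out
  Base: ¥1,443,400 − ¥0 = ¥1,443,400
  ¥1,443,400 × 25% = ¥360,850

Regular income tax:
  ¥492,000 × 8% = ¥39,360
  ¥404,000 × 22% = ¥88,880
  → ¥128,240
  Less energy credit ¥63,000 → ¥65,240

Excess of supplementary minimum tax over regular income tax: ¥360,850 − ¥65,240 = ¥295,610.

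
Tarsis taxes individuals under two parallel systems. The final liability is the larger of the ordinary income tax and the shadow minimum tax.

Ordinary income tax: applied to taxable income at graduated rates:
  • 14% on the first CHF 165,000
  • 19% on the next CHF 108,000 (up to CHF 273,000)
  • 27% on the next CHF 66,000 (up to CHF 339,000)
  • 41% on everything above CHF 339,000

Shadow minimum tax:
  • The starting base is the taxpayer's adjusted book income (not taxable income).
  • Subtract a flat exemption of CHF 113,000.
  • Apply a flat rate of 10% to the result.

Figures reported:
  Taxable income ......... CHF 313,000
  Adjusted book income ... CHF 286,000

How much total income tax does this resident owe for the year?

Shadow minimum tax:
  Base (adjusted book income): CHF 286,000
  Less exemption CHF 113,000 → base CHF 173,000
  CHF 173,000 × 10% = CHF 17,300

Ordinary income tax:
  CHF 165,000 × 14% = CHF 23,100
  CHF 108,000 × 19% = CHF 20,520
  CHF 40,000 × 27% = CHF 10,800
  → CHF 54,420

CHF 54,420 > CHF 17,300, so the ordinary income tax governs.

CHF 54,420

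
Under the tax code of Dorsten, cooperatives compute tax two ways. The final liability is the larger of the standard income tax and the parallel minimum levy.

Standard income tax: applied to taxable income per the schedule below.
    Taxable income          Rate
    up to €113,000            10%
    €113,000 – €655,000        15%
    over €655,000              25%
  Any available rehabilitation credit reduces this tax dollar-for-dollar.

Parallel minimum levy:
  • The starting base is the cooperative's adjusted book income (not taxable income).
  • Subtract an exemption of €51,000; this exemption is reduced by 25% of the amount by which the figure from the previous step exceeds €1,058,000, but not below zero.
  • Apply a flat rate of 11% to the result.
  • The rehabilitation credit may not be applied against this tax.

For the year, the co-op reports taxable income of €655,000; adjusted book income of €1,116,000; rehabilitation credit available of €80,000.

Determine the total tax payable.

€118,745

Parallel minimum levy:
  Base (adjusted book income): €1,116,000
  Exemption: €51,000 − 25% × (€1,116,000 − €1,058,000) = €51,000 − €14,500 = €36,500
  Base: €1,116,000 − €36,500 = €1,079,500
  €1,079,500 × 11% = €118,745

Standard income tax:
  €113,000 × 10% = €11,300
  €542,000 × 15% = €81,300
  → €92,600
  Less rehabilitation credit €80,000 → €12,600

€118,745 > €12,600, so the parallel minimum levy is the binding amount.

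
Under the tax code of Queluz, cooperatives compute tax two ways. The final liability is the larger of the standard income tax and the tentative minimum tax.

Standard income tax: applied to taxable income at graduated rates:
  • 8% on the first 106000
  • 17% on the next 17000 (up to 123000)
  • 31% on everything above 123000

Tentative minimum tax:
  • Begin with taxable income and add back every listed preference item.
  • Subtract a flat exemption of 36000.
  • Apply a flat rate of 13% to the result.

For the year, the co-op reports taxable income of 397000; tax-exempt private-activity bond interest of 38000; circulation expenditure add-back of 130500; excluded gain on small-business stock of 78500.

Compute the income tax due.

96310

Tentative minimum tax:
  Adjusted income: 397000 + 38000 + 130500 + 78500 = 644000
  Less exemption 36000 → base 608000
  608000 × 13% = 79040

Standard income tax:
  106000 × 8% = 8480
  17000 × 17% = 2890
  274000 × 31% = 84940
  → 96310

96310 > 79040, so the standard income tax governs.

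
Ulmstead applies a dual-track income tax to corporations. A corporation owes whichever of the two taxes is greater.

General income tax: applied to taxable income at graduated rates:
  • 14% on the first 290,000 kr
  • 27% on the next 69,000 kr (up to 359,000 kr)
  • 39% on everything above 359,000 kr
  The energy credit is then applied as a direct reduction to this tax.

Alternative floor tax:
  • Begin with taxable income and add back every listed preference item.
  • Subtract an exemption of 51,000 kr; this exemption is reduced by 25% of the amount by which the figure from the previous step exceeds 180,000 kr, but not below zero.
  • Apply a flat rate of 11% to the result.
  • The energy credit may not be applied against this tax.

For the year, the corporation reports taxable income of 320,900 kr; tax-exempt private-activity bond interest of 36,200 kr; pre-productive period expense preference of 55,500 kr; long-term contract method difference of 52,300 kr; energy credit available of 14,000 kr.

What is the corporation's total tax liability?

General income tax:
  290,000 kr × 14% = 40,600 kr
  30,900 kr × 27% = 8,343 kr
  → 48,943 kr
  Less energy credit 14,000 kr → 34,943 kr

Alternative floor tax:
  Adjusted income: 320,900 kr + 36,200 kr + 55,500 kr + 52,300 kr = 464,900 kr
  Exemption: 25% × (464,900 kr − 180,000 kr) = 71,225 kr ≥ 51,000 kr, so the exemption is fully phased out
  Base: 464,900 kr − 0 kr = 464,900 kr
  464,900 kr × 11% = 51,139 kr

51,139 kr > 34,943 kr, so the alternative floor tax is the binding amount.

51,139 kr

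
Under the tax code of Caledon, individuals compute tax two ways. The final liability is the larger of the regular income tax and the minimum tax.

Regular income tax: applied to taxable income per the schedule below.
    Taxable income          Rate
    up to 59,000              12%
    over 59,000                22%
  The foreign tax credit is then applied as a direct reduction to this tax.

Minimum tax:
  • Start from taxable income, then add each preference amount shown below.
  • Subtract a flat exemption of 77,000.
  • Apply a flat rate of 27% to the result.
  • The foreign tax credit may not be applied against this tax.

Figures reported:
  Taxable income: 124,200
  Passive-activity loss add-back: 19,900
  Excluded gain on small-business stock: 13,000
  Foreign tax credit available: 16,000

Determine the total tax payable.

Minimum tax:
  Adjusted income: 124,200 + 19,900 + 13,000 = 157,100
  Less exemption 77,000 → base 80,100
  80,100 × 27% = 21,627

Regular income tax:
  59,000 × 12% = 7,080
  65,200 × 22% = 14,344
  → 21,424
  Less foreign tax credit 16,000 → 5,424

21,627 > 5,424, so the minimum tax is the binding amount.

21,627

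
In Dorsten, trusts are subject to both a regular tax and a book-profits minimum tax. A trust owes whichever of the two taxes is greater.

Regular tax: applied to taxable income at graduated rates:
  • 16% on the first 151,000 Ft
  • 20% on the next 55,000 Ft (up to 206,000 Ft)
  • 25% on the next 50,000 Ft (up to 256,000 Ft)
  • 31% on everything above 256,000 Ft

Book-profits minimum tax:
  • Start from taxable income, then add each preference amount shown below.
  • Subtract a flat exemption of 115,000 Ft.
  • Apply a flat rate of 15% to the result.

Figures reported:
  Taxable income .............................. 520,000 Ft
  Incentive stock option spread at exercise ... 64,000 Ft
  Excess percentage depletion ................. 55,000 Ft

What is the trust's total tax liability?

Book-profits minimum tax:
  Adjusted income: 520,000 Ft + 64,000 Ft + 55,000 Ft = 639,000 Ft
  Less exemption 115,000 Ft → base 524,000 Ft
  524,000 Ft × 15% = 78,600 Ft

Regular tax:
  151,000 Ft × 16% = 24,160 Ft
  55,000 Ft × 20% = 11,000 Ft
  50,000 Ft × 25% = 12,500 Ft
  264,000 Ft × 31% = 81,840 Ft
  → 129,500 Ft

129,500 Ft > 78,600 Ft, so the regular tax governs.

129,500 Ft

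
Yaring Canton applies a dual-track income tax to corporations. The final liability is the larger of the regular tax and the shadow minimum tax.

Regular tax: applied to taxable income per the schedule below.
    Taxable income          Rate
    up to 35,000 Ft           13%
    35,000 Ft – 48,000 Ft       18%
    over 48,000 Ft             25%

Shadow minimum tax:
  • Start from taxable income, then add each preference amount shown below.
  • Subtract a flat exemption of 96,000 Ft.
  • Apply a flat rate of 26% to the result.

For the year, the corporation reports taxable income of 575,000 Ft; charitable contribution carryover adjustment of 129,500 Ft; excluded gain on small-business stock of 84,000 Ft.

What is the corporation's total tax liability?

180,050 Ft

Shadow minimum tax:
  Adjusted income: 575,000 Ft + 129,500 Ft + 84,000 Ft = 788,500 Ft
  Less exemption 96,000 Ft → base 692,500 Ft
  692,500 Ft × 26% = 180,050 Ft

Regular tax:
  35,000 Ft × 13% = 4,550 Ft
  13,000 Ft × 18% = 2,340 Ft
  527,000 Ft × 25% = 131,750 Ft
  → 138,640 Ft

180,050 Ft > 138,640 Ft, so the shadow minimum tax is the binding amount.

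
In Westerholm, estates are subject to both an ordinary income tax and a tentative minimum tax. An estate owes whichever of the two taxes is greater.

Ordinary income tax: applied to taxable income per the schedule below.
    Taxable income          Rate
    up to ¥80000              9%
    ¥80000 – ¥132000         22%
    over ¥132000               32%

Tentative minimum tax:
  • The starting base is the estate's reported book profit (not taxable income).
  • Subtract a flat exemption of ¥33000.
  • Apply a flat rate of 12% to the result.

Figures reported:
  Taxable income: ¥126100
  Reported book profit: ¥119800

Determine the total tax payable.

¥17342

Tentative minimum tax:
  Base (reported book profit): ¥119800
  Less exemption ¥33000 → base ¥86800
  ¥86800 × 12% = ¥10416

Ordinary income tax:
  ¥80000 × 9% = ¥7200
  ¥46100 × 22% = ¥10142
  → ¥17342

¥17342 > ¥10416, so the ordinary income tax governs.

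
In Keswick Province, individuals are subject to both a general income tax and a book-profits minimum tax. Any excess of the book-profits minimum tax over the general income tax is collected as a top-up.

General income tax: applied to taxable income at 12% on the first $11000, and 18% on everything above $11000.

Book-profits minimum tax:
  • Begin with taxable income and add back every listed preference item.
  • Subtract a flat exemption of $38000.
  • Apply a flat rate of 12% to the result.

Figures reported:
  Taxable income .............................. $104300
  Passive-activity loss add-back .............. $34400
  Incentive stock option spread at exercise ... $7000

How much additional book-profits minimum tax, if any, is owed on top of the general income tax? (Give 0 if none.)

Book-profits minimum tax:
  Adjusted income: $104300 + $34400 + $7000 = $145700
  Less exemption $38000 → base $107700
  $107700 × 12% = $12924

General income tax:
  $11000 × 12% = $1320
  $93300 × 18% = $16794
  → $18114

$12924 ≤ $18114, so no add-on is due.

$0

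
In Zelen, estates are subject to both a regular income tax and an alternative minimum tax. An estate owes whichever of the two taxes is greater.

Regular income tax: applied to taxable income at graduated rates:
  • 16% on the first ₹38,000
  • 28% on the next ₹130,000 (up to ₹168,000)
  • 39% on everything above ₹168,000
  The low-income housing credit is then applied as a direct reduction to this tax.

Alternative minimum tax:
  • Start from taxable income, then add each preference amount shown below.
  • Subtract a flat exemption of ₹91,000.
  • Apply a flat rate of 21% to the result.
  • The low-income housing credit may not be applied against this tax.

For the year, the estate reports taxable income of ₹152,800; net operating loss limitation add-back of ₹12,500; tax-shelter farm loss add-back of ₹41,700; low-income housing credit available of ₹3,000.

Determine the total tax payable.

Alternative minimum tax:
  Adjusted income: ₹152,800 + ₹12,500 + ₹41,700 = ₹207,000
  Less exemption ₹91,000 → base ₹116,000
  ₹116,000 × 21% = ₹24,360

Regular income tax:
  ₹38,000 × 16% = ₹6,080
  ₹114,800 × 28% = ₹32,144
  → ₹38,224
  Less low-income housing credit ₹3,000 → ₹35,224

₹35,224 > ₹24,360, so the regular income tax governs.

₹35,224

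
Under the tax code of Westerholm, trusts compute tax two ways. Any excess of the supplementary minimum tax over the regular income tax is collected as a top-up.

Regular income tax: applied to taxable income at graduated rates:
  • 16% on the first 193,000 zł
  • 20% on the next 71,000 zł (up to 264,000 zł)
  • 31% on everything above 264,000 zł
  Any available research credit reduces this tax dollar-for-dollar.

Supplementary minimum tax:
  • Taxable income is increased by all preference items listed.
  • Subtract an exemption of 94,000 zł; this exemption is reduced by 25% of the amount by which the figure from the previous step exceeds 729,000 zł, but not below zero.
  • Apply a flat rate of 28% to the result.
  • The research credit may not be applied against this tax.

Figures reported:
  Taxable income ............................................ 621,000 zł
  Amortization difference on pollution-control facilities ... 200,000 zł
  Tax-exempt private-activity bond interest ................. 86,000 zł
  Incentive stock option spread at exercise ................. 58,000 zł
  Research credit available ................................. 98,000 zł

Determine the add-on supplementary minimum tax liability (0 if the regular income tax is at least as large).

Supplementary minimum tax:
  Adjusted income: 621,000 zł + 200,000 zł + 86,000 zł + 58,000 zł = 965,000 zł
  Exemption: 94,000 zł − 25% × (965,000 zł − 729,000 zł) = 94,000 zł − 59,000 zł = 35,000 zł
  Base: 965,000 zł − 35,000 zł = 930,000 zł
  930,000 zł × 28% = 260,400 zł

Regular income tax:
  193,000 zł × 16% = 30,880 zł
  71,000 zł × 20% = 14,200 zł
  357,000 zł × 31% = 110,670 zł
  → 155,750 zł
  Less research credit 98,000 zł → 57,750 zł

Excess of supplementary minimum tax over regular income tax: 260,400 zł − 57,750 zł = 202,650 zł.

202,650 zł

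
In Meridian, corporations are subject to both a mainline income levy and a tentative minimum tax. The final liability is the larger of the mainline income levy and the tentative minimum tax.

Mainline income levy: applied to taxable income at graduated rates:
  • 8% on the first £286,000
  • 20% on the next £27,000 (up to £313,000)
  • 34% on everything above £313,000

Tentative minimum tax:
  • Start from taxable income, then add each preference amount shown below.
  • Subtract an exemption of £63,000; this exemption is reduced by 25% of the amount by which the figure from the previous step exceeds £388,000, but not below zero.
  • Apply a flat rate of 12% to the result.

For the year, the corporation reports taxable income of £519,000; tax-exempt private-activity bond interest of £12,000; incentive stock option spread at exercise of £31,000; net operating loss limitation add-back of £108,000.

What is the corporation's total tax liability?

Tentative minimum tax:
  Adjusted income: £519,000 + £12,000 + £31,000 + £108,000 = £670,000
  Exemption: 25% × (£670,000 − £388,000) = £70,500 ≥ £63,000, so the exemption is fully phased out
  Base: £670,000 − £0 = £670,000
  £670,000 × 12% = £80,400

Mainline income levy:
  £286,000 × 8% = £22,880
  £27,000 × 20% = £5,400
  £206,000 × 34% = £70,040
  → £98,320

£98,320 > £80,400, so the mainline income levy governs.

£98,320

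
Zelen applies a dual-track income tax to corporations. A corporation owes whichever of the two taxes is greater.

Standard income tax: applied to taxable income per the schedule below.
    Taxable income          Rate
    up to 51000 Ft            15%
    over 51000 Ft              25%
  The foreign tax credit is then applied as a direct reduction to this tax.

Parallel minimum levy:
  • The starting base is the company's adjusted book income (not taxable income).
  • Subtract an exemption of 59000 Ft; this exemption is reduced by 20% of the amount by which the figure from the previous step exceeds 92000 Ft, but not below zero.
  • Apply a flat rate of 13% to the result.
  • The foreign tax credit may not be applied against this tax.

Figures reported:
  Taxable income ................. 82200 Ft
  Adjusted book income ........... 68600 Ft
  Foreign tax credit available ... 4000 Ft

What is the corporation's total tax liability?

11450 Ft

Standard income tax:
  51000 Ft × 15% = 7650 Ft
  31200 Ft × 25% = 7800 Ft
  → 15450 Ft
  Less foreign tax credit 4000 Ft → 11450 Ft

Parallel minimum levy:
  Base (adjusted book income): 68600 Ft
  Exemption: 68600 Ft ≤ 92000 Ft, so full 59000 Ft applies
  Base: 68600 Ft − 59000 Ft = 9600 Ft
  9600 Ft × 13% = 1248 Ft

11450 Ft > 1248 Ft, so the standard income tax governs.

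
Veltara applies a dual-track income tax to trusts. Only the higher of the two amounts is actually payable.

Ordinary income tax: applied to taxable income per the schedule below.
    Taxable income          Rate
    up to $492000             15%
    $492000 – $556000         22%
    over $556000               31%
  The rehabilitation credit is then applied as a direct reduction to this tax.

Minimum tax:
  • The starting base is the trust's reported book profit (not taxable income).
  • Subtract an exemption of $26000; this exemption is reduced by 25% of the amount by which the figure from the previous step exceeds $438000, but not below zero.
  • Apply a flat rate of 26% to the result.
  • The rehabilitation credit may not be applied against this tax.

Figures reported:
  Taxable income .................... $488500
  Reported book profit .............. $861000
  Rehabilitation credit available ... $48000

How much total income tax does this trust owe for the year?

Ordinary income tax:
  $488500 × 15% = $73275
  Less rehabilitation credit $48000 → $25275

Minimum tax:
  Base (reported book profit): $861000
  Exemption: 25% × ($861000 − $438000) = $105750 ≥ $26000, so the exemption is fully phased out
  Base: $861000 − $0 = $861000
  $861000 × 26% = $223860

$223860 > $25275, so the minimum tax is the binding amount.

$223860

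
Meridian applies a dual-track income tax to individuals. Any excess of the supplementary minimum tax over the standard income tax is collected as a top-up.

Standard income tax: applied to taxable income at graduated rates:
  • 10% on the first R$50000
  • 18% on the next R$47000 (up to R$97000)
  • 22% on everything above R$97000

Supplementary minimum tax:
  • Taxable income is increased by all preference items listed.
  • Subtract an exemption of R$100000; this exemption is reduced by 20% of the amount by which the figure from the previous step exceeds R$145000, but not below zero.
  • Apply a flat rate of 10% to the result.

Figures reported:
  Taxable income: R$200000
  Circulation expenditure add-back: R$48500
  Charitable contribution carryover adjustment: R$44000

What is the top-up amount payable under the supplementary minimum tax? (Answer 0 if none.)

R$0

Supplementary minimum tax:
  Adjusted income: R$200000 + R$48500 + R$44000 = R$292500
  Exemption: R$100000 − 20% × (R$292500 − R$145000) = R$100000 − R$29500 = R$70500
  Base: R$292500 − R$70500 = R$222000
  R$222000 × 10% = R$22200

Standard income tax:
  R$50000 × 10% = R$5000
  R$47000 × 18% = R$8460
  R$103000 × 22% = R$22660
  → R$36120

R$22200 ≤ R$36120, so no add-on is due.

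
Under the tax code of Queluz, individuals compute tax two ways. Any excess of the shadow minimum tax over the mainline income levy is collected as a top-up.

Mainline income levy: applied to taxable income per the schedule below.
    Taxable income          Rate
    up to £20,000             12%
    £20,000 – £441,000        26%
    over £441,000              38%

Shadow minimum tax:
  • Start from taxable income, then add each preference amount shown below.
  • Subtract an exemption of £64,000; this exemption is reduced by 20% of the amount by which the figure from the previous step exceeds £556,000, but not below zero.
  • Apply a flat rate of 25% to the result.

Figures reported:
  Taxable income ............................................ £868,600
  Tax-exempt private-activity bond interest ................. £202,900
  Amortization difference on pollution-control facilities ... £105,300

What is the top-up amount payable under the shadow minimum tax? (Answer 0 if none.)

Shadow minimum tax:
  Adjusted income: £868,600 + £202,900 + £105,300 = £1,176,800
  Exemption: 20% × (£1,176,800 − £556,000) = £124,160 ≥ £64,000, so the exemption is fully phased out
  Base: £1,176,800 − £0 = £1,176,800
  £1,176,800 × 25% = £294,200

Mainline income levy:
  £20,000 × 12% = £2,400
  £421,000 × 26% = £109,460
  £427,600 × 38% = £162,488
  → £274,348

Excess of shadow minimum tax over mainline income levy: £294,200 − £274,348 = £19,852.

£19,852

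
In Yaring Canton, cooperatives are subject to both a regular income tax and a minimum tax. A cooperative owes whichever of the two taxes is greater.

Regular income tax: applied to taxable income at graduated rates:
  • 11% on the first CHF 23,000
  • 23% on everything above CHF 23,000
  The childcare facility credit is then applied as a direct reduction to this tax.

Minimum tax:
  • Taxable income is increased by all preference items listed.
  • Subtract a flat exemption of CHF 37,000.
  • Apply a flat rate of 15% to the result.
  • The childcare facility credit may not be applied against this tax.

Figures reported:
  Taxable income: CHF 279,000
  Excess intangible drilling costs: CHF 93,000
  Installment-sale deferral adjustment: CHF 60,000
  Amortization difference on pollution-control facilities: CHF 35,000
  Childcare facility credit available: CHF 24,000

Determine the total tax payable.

Regular income tax:
  CHF 23,000 × 11% = CHF 2,530
  CHF 256,000 × 23% = CHF 58,880
  → CHF 61,410
  Less childcare facility credit CHF 24,000 → CHF 37,410

Minimum tax:
  Adjusted income: CHF 279,000 + CHF 93,000 + CHF 60,000 + CHF 35,000 = CHF 467,000
  Less exemption CHF 37,000 → base CHF 430,000
  CHF 430,000 × 15% = CHF 64,500

CHF 64,500 > CHF 37,410, so the minimum tax is the binding amount.

CHF 64,500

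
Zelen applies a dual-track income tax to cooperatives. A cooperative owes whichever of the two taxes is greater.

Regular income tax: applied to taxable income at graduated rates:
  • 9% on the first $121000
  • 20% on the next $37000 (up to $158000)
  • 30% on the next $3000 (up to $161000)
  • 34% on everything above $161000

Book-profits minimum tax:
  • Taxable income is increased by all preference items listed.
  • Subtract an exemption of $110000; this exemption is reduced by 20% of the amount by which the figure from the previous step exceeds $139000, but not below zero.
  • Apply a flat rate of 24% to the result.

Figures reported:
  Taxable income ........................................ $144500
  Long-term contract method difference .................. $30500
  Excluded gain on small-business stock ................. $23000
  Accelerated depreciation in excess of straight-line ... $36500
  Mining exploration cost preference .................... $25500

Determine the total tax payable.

Book-profits minimum tax:
  Adjusted income: $144500 + $30500 + $23000 + $36500 + $25500 = $260000
  Exemption: $110000 − 20% × ($260000 − $139000) = $110000 − $24200 = $85800
  Base: $260000 − $85800 = $174200
  $174200 × 24% = $41808

Regular income tax:
  $121000 × 9% = $10890
  $23500 × 20% = $4700
  → $15590

$41808 > $15590, so the book-profits minimum tax is the binding amount.

$41808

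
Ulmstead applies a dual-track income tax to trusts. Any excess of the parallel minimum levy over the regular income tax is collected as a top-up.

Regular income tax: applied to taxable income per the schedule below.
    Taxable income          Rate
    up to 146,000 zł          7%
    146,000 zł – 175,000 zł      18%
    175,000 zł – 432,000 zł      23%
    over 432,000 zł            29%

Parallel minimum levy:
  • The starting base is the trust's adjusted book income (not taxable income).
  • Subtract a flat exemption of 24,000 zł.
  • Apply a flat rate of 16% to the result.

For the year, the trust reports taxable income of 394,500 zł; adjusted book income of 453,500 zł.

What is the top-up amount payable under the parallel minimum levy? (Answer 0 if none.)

Parallel minimum levy:
  Base (adjusted book income): 453,500 zł
  Less exemption 24,000 zł → base 429,500 zł
  429,500 zł × 16% = 68,720 zł

Regular income tax:
  146,000 zł × 7% = 10,220 zł
  29,000 zł × 18% = 5,220 zł
  219,500 zł × 23% = 50,485 zł
  → 65,925 zł

Excess of parallel minimum levy over regular income tax: 68,720 zł − 65,925 zł = 2,795 zł.

2,795 zł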